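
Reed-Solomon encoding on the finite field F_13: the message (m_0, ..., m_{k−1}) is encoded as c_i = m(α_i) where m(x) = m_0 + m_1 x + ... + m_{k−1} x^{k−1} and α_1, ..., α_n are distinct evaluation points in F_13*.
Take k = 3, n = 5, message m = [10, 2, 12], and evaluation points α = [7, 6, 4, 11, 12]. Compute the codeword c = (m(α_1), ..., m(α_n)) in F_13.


c = [1, 12, 2, 2, 7]

Message polynomial: m(x) = 10 + 2·x + 12·x^2 (mod 13).
For each evaluation point α_i, compute m(α_i) mod 13:
  α_1 = 7: Horner steps 12 → 8 → 1, so m(7) = 1.
  α_2 = 6: Horner steps 12 → 9 → 12, so m(6) = 12.
  α_3 = 4: Horner steps 12 → 11 → 2, so m(4) = 2.
  α_4 = 11: Horner steps 12 → 4 → 2, so m(11) = 2.
  α_5 = 12: Horner steps 12 → 3 → 7, so m(12) = 7.
Codeword c = [1, 12, 2, 2, 7] ∈ F_13^5.


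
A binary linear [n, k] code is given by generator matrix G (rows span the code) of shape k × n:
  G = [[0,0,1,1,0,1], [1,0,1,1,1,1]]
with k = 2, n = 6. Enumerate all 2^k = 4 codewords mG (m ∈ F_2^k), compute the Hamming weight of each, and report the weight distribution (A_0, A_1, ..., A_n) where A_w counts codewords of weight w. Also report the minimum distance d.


Weight distribution: A_0 = 1, A_2 = 1, A_3 = 1, A_5 = 1. Minimum distance d = 2.

Enumerate all 2^2 = 4 messages m ∈ F_2^2.
For each, compute codeword c = mG in F_2^6, then tally its weight.
  m = 00 → c = 000000, weight = 0.
  m = 10 → c = 001101, weight = 3.
  m = 01 → c = 101111, weight = 5.
  m = 11 → c = 100010, weight = 2.
Tally weights:
  weight 0: 1 codewords.
  weight 2: 1 codewords.
  weight 3: 1 codewords.
  weight 5: 1 codewords.
Minimum distance d = smallest w > 0 with A_w > 0 = 2.
Sanity: Σ A_w = 4 = 2^2 = 4 ✓.


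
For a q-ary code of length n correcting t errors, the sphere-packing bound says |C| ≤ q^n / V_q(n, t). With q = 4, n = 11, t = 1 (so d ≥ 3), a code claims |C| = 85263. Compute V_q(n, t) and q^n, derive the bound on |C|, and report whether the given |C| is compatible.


V_q(n, t) = 34, q^n = 4194304, Hamming bound = 123361, |C| = 85263 ≤ bound (satisfied).

Step 1: Compute V_q(n, t) = Σ_{j=0}^1 C(n, j) (q−1)^j.
  j = 0: C(11,0)·(3)^0 = 1·1 = 1.
  j = 1: C(11,1)·(3)^1 = 11·3 = 33.
  V_q(n, t) = 1 + 33 = 34.
Step 2: q^n = 4^11 = 4194304.
Step 3: Hamming bound ⌊q^n / V_q(n,t)⌋ = ⌊4194304/34⌋ = 123361.
Step 4: Compare |C| = 85263 to 123361: satisfied.
The claimed |C| lies below the Hamming bound.


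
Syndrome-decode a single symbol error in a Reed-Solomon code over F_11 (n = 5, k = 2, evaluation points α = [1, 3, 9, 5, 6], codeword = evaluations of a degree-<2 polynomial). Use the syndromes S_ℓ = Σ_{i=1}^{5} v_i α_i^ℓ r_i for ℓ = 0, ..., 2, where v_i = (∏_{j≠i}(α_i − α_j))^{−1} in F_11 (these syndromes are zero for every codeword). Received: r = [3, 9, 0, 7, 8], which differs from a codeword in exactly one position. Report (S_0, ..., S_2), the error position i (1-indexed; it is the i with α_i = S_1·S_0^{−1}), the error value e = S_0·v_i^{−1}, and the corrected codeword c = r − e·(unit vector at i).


S = (3, 9, 5), error at position 2, error magnitude e = 4, c = [3, 5, 0, 7, 8].

Step 1: column multipliers v_i = (∏_{j≠i}(α_i − α_j))^{−1} mod 11.
  i = 1 (α = 1): (1−3)(1−9)(1−5)(1−6) = (−2)·(−8)·(−4)·(−5) = 320 ≡ 1, so v_1 = 1^{−1} = 1 (mod 11).
  i = 2 (α = 3): (3−1)(3−9)(3−5)(3−6) = 2·(−6)·(−2)·(−3) = −72 ≡ 5, so v_2 = 5^{−1} = 9 (mod 11).
  i = 3 (α = 9): (9−1)(9−3)(9−5)(9−6) = 8·6·4·3 = 576 ≡ 4, so v_3 = 4^{−1} = 3 (mod 11).
  i = 4 (α = 5): (5−1)(5−3)(5−9)(5−6) = 4·2·(−4)·(−1) = 32 ≡ 10, so v_4 = 10^{−1} = 10 (mod 11).
  i = 5 (α = 6): (6−1)(6−3)(6−9)(6−5) = 5·3·(−3)·1 = −45 ≡ 10, so v_5 = 10^{−1} = 10 (mod 11).
  v = [1, 9, 3, 10, 10].
Step 2: syndromes of r = [3, 9, 0, 7, 8] (all sums mod 11).
  S_0 = Σ v_i r_i = 1·3 + 9·9 + 3·0 + 10·7 + 10·8 = 234 ≡ 3.
  S_1 = Σ v_i α_i r_i = 1·1·3 + 9·3·9 + 3·9·0 + 10·5·7 + 10·6·8 = 1076 ≡ 9.
  α_i^2 mod 11 = [1, 9, 4, 3, 3].
  S_2 = Σ v_i α_i^2 r_i = 1·1·3 + 9·9·9 + 3·4·0 + 10·3·7 + 10·3·8 = 1182 ≡ 5.
  S = (3, 9, 5) ≠ 0, so r is not a codeword (an error is present).
Step 3: locate the error. For a single error e at position i, S_ℓ = v_i·e·α_i^ℓ, so α_err = S_1/S_0.
  S_0^{−1} = 3^{−1} = 4 (mod 11), so α_err = 9·4 = 36 ≡ 3 = α_2. Error position i = 2.
  Consistency check: S_2/S_1 = 5·5 = 25 ≡ 3 = α_err ✓ (single-error assumption holds).
Step 4: error magnitude e = S_0/v_2 = S_0·∏_{j≠2}(α_2 − α_j) = 3·5 = 15 ≡ 4 (mod 11).
Step 5: correct position 2: c_2 = r_2 − e = 9 − 4 ≡ 5 (mod 11). Hence c = [3, 5, 0, 7, 8].
  Check: interpolating c through the α_i gives m(x) = 2 + 1·x (degree < 2) with m(α_i) = c_i for every i, so c is indeed a codeword.


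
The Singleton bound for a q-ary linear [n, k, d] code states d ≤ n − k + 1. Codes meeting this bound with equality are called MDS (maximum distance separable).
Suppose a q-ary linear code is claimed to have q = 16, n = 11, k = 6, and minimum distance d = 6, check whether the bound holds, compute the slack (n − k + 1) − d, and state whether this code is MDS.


Singleton RHS = n − k + 1 = 6, slack = 0, bound satisfied, MDS.

Singleton bound: d ≤ n − k + 1.
Here n = 11, k = 6, so n − k + 1 = 6.
Given d = 6, check d ≤ 6: YES.
Slack = (n − k + 1) − d = 0.
The code is MDS (slack = 0).
Description: the claimed parameters are [11, 6, 6]_16; such a code would be MDS (meets Singleton bound).


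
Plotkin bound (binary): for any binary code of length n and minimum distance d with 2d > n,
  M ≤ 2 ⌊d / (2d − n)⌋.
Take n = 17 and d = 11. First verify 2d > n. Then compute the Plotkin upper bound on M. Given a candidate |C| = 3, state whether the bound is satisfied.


Plotkin bound M ≤ 4; given |C| = 3 ≤ bound (satisfied).

Check applicability: 2d = 22, n = 17.
2d − n = 5 > 0, so Plotkin applies.
Compute d/(2d−n) = 11/5 ≈ 2.2000.
⌊d/(2d−n)⌋ = 2.
Plotkin bound: M ≤ 2·2 = 4.
Given |C| = 3, check: satisfied.
This |C| is below the Plotkin bound.


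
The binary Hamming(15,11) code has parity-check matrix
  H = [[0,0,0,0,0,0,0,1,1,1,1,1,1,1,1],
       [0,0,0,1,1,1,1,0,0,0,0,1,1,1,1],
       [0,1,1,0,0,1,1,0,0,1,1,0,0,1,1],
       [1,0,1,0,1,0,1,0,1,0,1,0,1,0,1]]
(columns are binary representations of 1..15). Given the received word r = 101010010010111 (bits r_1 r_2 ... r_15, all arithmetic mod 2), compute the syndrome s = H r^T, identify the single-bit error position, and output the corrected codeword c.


s = (1, 0, 0, 0)^T, error position = 8, corrected codeword c = 101010000010111

Compute s = H r^T mod 2 one row at a time:
  s_1 = 1 + 0 + 0 + 1 + 0 + 1 + 1 + 1 = 5 ≡ 1 (mod 2).
  s_2 = 0 + 1 + 0 + 0 + 0 + 1 + 1 + 1 = 4 ≡ 0 (mod 2).
  s_3 = 0 + 1 + 0 + 0 + 0 + 1 + 1 + 1 = 4 ≡ 0 (mod 2).
  s_4 = 1 + 1 + 1 + 0 + 0 + 1 + 1 + 1 = 6 ≡ 0 (mod 2).
s = (1, 0, 0, 0)^T — this equals column 8 of H (binary 1000), so error is at position 8.
Correct: flip bit 8 of r = 101010010010111 to get c = 101010000010111.


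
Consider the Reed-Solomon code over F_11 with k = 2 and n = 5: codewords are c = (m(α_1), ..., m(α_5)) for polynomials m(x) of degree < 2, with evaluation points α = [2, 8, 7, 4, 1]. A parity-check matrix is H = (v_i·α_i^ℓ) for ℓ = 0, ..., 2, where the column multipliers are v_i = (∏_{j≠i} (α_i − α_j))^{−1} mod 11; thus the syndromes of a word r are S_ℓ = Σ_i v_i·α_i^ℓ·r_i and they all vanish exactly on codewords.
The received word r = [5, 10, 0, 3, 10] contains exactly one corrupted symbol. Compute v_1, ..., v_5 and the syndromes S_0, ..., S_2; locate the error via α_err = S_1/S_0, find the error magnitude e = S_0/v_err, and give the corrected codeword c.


S = (3, 3, 3), error at position 5, error magnitude e = 4, c = [5, 10, 0, 3, 6].

Step 1: column multipliers v_i = (∏_{j≠i}(α_i − α_j))^{−1} mod 11.
  i = 1 (α = 2): (2−8)(2−7)(2−4)(2−1) = (−6)·(−5)·(−2)·1 = −60 ≡ 6, so v_1 = 6^{−1} = 2 (mod 11).
  i = 2 (α = 8): (8−2)(8−7)(8−4)(8−1) = 6·1·4·7 = 168 ≡ 3, so v_2 = 3^{−1} = 4 (mod 11).
  i = 3 (α = 7): (7−2)(7−8)(7−4)(7−1) = 5·(−1)·3·6 = −90 ≡ 9, so v_3 = 9^{−1} = 5 (mod 11).
  i = 4 (α = 4): (4−2)(4−8)(4−7)(4−1) = 2·(−4)·(−3)·3 = 72 ≡ 6, so v_4 = 6^{−1} = 2 (mod 11).
  i = 5 (α = 1): (1−2)(1−8)(1−7)(1−4) = (−1)·(−7)·(−6)·(−3) = 126 ≡ 5, so v_5 = 5^{−1} = 9 (mod 11).
  v = [2, 4, 5, 2, 9].
Step 2: syndromes of r = [5, 10, 0, 3, 10] (all sums mod 11).
  S_0 = Σ v_i r_i = 2·5 + 4·10 + 5·0 + 2·3 + 9·10 = 146 ≡ 3.
  S_1 = Σ v_i α_i r_i = 2·2·5 + 4·8·10 + 5·7·0 + 2·4·3 + 9·1·10 = 454 ≡ 3.
  α_i^2 mod 11 = [4, 9, 5, 5, 1].
  S_2 = Σ v_i α_i^2 r_i = 2·4·5 + 4·9·10 + 5·5·0 + 2·5·3 + 9·1·10 = 520 ≡ 3.
  S = (3, 3, 3) ≠ 0, so r is not a codeword (an error is present).
Step 3: locate the error. For a single error e at position i, S_ℓ = v_i·e·α_i^ℓ, so α_err = S_1/S_0.
  S_0^{−1} = 3^{−1} = 4 (mod 11), so α_err = 3·4 = 12 ≡ 1 = α_5. Error position i = 5.
  Consistency check: S_2/S_1 = 3·4 = 12 ≡ 1 = α_err ✓ (single-error assumption holds).
Step 4: error magnitude e = S_0/v_5 = S_0·∏_{j≠5}(α_5 − α_j) = 3·5 = 15 ≡ 4 (mod 11).
Step 5: correct position 5: c_5 = r_5 − e = 10 − 4 ≡ 6 (mod 11). Hence c = [5, 10, 0, 3, 6].
  Check: interpolating c through the α_i gives m(x) = 7 + 10·x (degree < 2) with m(α_i) = c_i for every i, so c is indeed a codeword.


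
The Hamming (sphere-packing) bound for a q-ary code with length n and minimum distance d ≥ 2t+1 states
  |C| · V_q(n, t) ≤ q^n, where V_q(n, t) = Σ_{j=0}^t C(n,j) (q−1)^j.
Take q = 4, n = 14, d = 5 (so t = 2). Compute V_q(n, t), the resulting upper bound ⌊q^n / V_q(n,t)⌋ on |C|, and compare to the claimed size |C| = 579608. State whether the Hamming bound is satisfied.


V_q(n, t) = 862, q^n = 268435456, Hamming bound = 311410, |C| = 579608 > bound (violated).

Step 1: Compute V_q(n, t) = Σ_{j=0}^2 C(n, j) (q−1)^j.
  j = 0: C(14,0)·(3)^0 = 1·1 = 1.
  j = 1: C(14,1)·(3)^1 = 14·3 = 42.
  j = 2: C(14,2)·(3)^2 = 91·9 = 819.
  V_q(n, t) = 1 + 42 + 819 = 862.
Step 2: q^n = 4^14 = 268435456.
Step 3: Hamming bound ⌊q^n / V_q(n,t)⌋ = ⌊268435456/862⌋ = 311410.
Step 4: Compare |C| = 579608 to 311410: violated.
The claimed |C| lies above the Hamming bound, so no 4-ary code of length 14 with d ≥ 5 can have 579608 codewords.


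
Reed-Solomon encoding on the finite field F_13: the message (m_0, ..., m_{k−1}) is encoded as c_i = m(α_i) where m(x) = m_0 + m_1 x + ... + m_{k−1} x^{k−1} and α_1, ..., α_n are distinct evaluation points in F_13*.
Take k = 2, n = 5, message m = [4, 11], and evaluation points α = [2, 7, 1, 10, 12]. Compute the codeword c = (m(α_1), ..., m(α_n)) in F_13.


c = [0, 3, 2, 10, 6]

Message polynomial: m(x) = 4 + 11·x (mod 13).
For each evaluation point α_i, compute m(α_i) mod 13:
  α_1 = 2: Horner steps 11 → 0, so m(2) = 0.
  α_2 = 7: Horner steps 11 → 3, so m(7) = 3.
  α_3 = 1: Horner steps 11 → 2, so m(1) = 2.
  α_4 = 10: Horner steps 11 → 10, so m(10) = 10.
  α_5 = 12: Horner steps 11 → 6, so m(12) = 6.
Codeword c = [0, 3, 2, 10, 6] ∈ F_13^5.


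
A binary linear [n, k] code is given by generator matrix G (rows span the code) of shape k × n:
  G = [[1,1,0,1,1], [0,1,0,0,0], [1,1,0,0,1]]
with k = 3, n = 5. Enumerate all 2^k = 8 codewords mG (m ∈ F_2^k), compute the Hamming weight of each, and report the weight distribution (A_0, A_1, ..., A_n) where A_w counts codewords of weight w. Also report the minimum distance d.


Weight distribution: A_0 = 1, A_1 = 2, A_2 = 2, A_3 = 2, A_4 = 1. Minimum distance d = 1.

Enumerate all 2^3 = 8 messages m ∈ F_2^3.
For each, compute codeword c = mG in F_2^5, then tally its weight.
  m = 000 → c = 00000, weight = 0.
  m = 100 → c = 11011, weight = 4.
  m = 010 → c = 01000, weight = 1.
  m = 110 → c = 10011, weight = 3.
  m = 001 → c = 11001, weight = 3.
  m = 101 → c = 00010, weight = 1.
  m = 011 → c = 10001, weight = 2.
  m = 111 → c = 01010, weight = 2.
Tally weights:
  weight 0: 1 codewords.
  weight 1: 2 codewords.
  weight 2: 2 codewords.
  weight 3: 2 codewords.
  weight 4: 1 codewords.
Minimum distance d = smallest w > 0 with A_w > 0 = 1.
Sanity: Σ A_w = 8 = 2^3 = 8 ✓.


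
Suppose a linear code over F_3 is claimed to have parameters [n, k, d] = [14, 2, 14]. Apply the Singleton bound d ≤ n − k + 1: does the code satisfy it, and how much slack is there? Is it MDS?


Singleton RHS = n − k + 1 = 13, slack = -1, bound violated (no such code; not MDS).

Singleton bound: d ≤ n − k + 1.
Here n = 14, k = 2, so n − k + 1 = 13.
Given d = 14, check d ≤ 13: NO.
Slack = (n − k + 1) − d = -1.
The slack is negative: d = 14 exceeds n − k + 1 = 13 by 1, so the Singleton bound is violated and no linear [14, 2, 14]_3 code can exist. In particular it is not MDS (MDS requires d = n − k + 1 exactly).
Description: the claimed parameters are [14, 2, 14]_3; such a code would be impossible (violates the Singleton bound).


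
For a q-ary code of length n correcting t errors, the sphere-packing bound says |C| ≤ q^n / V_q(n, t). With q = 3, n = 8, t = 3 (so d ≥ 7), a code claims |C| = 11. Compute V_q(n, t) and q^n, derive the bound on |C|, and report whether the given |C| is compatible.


V_q(n, t) = 577, q^n = 6561, Hamming bound = 11, |C| = 11 ≤ bound (satisfied).

Step 1: Compute V_q(n, t) = Σ_{j=0}^3 C(n, j) (q−1)^j.
  j = 0: C(8,0)·(2)^0 = 1·1 = 1.
  j = 1: C(8,1)·(2)^1 = 8·2 = 16.
  j = 2: C(8,2)·(2)^2 = 28·4 = 112.
  j = 3: C(8,3)·(2)^3 = 56·8 = 448.
  V_q(n, t) = 1 + 16 + 112 + 448 = 577.
Step 2: q^n = 3^8 = 6561.
Step 3: Hamming bound ⌊q^n / V_q(n,t)⌋ = ⌊6561/577⌋ = 11.
Step 4: Compare |C| = 11 to 11: satisfied.
The claimed |C| lies at the Hamming bound (tight).


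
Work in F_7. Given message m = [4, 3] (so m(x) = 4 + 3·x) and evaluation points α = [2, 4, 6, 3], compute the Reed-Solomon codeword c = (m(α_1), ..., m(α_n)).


c = [3, 2, 1, 6]

Message polynomial: m(x) = 4 + 3·x (mod 7).
For each evaluation point α_i, compute m(α_i) mod 7:
  α_1 = 2: Horner steps 3 → 3, so m(2) = 3.
  α_2 = 4: Horner steps 3 → 2, so m(4) = 2.
  α_3 = 6: Horner steps 3 → 1, so m(6) = 1.
  α_4 = 3: Horner steps 3 → 6, so m(3) = 6.
Codeword c = [3, 2, 1, 6] ∈ F_7^4.


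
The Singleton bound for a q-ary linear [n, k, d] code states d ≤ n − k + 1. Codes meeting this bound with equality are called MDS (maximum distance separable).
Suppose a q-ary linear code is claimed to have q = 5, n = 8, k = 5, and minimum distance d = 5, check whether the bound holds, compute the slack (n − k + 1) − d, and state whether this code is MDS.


Singleton RHS = n − k + 1 = 4, slack = -1, bound violated (no such code; not MDS).

Singleton bound: d ≤ n − k + 1.
Here n = 8, k = 5, so n − k + 1 = 4.
Given d = 5, check d ≤ 4: NO.
Slack = (n − k + 1) − d = -1.
The slack is negative: d = 5 exceeds n − k + 1 = 4 by 1, so the Singleton bound is violated and no linear [8, 5, 5]_5 code can exist. In particular it is not MDS (MDS requires d = n − k + 1 exactly).
Description: the claimed parameters are [8, 5, 5]_5; such a code would be impossible (violates the Singleton bound).


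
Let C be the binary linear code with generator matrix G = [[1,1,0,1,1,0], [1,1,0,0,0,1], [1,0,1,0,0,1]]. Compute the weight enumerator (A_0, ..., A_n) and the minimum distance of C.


Weight distribution: A_0 = 1, A_2 = 1, A_3 = 3, A_4 = 2, A_5 = 1. Minimum distance d = 2.

Enumerate all 2^3 = 8 messages m ∈ F_2^3.
For each, compute codeword c = mG in F_2^6, then tally its weight.
  m = 000 → c = 000000, weight = 0.
  m = 100 → c = 110110, weight = 4.
  m = 010 → c = 110001, weight = 3.
  m = 110 → c = 000111, weight = 3.
  m = 001 → c = 101001, weight = 3.
  m = 101 → c = 011111, weight = 5.
  m = 011 → c = 011000, weight = 2.
  m = 111 → c = 101110, weight = 4.
Tally weights:
  weight 0: 1 codewords.
  weight 2: 1 codewords.
  weight 3: 3 codewords.
  weight 4: 2 codewords.
  weight 5: 1 codewords.
Minimum distance d = smallest w > 0 with A_w > 0 = 2.
Sanity: Σ A_w = 8 = 2^3 = 8 ✓.


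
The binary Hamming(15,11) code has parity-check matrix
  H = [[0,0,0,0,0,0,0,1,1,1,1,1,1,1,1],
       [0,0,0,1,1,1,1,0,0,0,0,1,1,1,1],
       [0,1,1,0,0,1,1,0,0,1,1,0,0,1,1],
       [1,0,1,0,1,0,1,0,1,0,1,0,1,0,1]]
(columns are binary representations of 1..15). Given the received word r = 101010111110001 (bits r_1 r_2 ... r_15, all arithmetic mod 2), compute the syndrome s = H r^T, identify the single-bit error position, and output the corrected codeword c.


s = (1, 1, 1, 1)^T, error position = 15, corrected codeword c = 101010111110000

Compute s = H r^T mod 2 one row at a time:
  s_1 = 1 + 1 + 1 + 1 + 0 + 0 + 0 + 1 = 5 ≡ 1 (mod 2).
  s_2 = 0 + 1 + 0 + 1 + 0 + 0 + 0 + 1 = 3 ≡ 1 (mod 2).
  s_3 = 0 + 1 + 0 + 1 + 1 + 1 + 0 + 1 = 5 ≡ 1 (mod 2).
  s_4 = 1 + 1 + 1 + 1 + 1 + 1 + 0 + 1 = 7 ≡ 1 (mod 2).
s = (1, 1, 1, 1)^T — this equals column 15 of H (binary 1111), so error is at position 15.
Correct: flip bit 15 of r = 101010111110001 to get c = 101010111110000.


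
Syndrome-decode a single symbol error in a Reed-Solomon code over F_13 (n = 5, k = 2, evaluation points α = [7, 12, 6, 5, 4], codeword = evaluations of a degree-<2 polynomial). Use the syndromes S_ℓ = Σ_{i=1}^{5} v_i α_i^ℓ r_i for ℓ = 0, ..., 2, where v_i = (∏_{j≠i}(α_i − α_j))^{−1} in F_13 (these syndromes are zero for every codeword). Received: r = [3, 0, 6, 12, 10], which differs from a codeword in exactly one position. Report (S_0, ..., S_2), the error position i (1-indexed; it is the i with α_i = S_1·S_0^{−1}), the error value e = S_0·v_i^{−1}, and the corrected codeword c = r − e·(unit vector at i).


S = (8, 9, 2), error at position 3, error magnitude e = 5, c = [3, 0, 1, 12, 10].

Step 1: column multipliers v_i = (∏_{j≠i}(α_i − α_j))^{−1} mod 13.
  i = 1 (α = 7): (7−12)(7−6)(7−5)(7−4) = (−5)·1·2·3 = −30 ≡ 9, so v_1 = 9^{−1} = 3 (mod 13).
  i = 2 (α = 12): (12−7)(12−6)(12−5)(12−4) = 5·6·7·8 = 1680 ≡ 3, so v_2 = 3^{−1} = 9 (mod 13).
  i = 3 (α = 6): (6−7)(6−12)(6−5)(6−4) = (−1)·(−6)·1·2 = 12 ≡ 12, so v_3 = 12^{−1} = 12 (mod 13).
  i = 4 (α = 5): (5−7)(5−12)(5−6)(5−4) = (−2)·(−7)·(−1)·1 = −14 ≡ 12, so v_4 = 12^{−1} = 12 (mod 13).
  i = 5 (α = 4): (4−7)(4−12)(4−6)(4−5) = (−3)·(−8)·(−2)·(−1) = 48 ≡ 9, so v_5 = 9^{−1} = 3 (mod 13).
  v = [3, 9, 12, 12, 3].
Step 2: syndromes of r = [3, 0, 6, 12, 10] (all sums mod 13).
  S_0 = Σ v_i r_i = 3·3 + 9·0 + 12·6 + 12·12 + 3·10 = 255 ≡ 8.
  S_1 = Σ v_i α_i r_i = 3·7·3 + 9·12·0 + 12·6·6 + 12·5·12 + 3·4·10 = 1335 ≡ 9.
  α_i^2 mod 13 = [10, 1, 10, 12, 3].
  S_2 = Σ v_i α_i^2 r_i = 3·10·3 + 9·1·0 + 12·10·6 + 12·12·12 + 3·3·10 = 2628 ≡ 2.
  S = (8, 9, 2) ≠ 0, so r is not a codeword (an error is present).
Step 3: locate the error. For a single error e at position i, S_ℓ = v_i·e·α_i^ℓ, so α_err = S_1/S_0.
  S_0^{−1} = 8^{−1} = 5 (mod 13), so α_err = 9·5 = 45 ≡ 6 = α_3. Error position i = 3.
  Consistency check: S_2/S_1 = 2·3 = 6 ≡ 6 = α_err ✓ (single-error assumption holds).
Step 4: error magnitude e = S_0/v_3 = S_0·∏_{j≠3}(α_3 − α_j) = 8·12 = 96 ≡ 5 (mod 13).
Step 5: correct position 3: c_3 = r_3 − e = 6 − 5 ≡ 1 (mod 13). Hence c = [3, 0, 1, 12, 10].
  Check: interpolating c through the α_i gives m(x) = 2 + 2·x (degree < 2) with m(α_i) = c_i for every i, so c is indeed a codeword.


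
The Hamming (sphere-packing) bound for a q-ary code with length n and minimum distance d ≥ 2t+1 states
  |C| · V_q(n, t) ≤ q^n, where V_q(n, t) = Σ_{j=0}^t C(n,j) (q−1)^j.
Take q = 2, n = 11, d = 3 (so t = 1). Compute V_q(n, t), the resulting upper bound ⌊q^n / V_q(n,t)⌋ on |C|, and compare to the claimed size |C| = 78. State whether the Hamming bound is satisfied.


V_q(n, t) = 12, q^n = 2048, Hamming bound = 170, |C| = 78 ≤ bound (satisfied).

Step 1: Compute V_q(n, t) = Σ_{j=0}^1 C(n, j) (q−1)^j.
  j = 0: C(11,0)·(1)^0 = 1·1 = 1.
  j = 1: C(11,1)·(1)^1 = 11·1 = 11.
  V_q(n, t) = 1 + 11 = 12.
Step 2: q^n = 2^11 = 2048.
Step 3: Hamming bound ⌊q^n / V_q(n,t)⌋ = ⌊2048/12⌋ = 170.
Step 4: Compare |C| = 78 to 170: satisfied.
The claimed |C| lies below the Hamming bound.


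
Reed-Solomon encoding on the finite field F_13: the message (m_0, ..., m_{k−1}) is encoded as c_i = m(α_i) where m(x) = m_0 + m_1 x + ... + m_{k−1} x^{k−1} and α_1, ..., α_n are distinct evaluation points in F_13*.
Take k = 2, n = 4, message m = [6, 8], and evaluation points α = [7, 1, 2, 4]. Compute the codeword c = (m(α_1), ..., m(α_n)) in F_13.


c = [10, 1, 9, 12]

Message polynomial: m(x) = 6 + 8·x (mod 13).
For each evaluation point α_i, compute m(α_i) mod 13:
  α_1 = 7: Horner steps 8 → 10, so m(7) = 10.
  α_2 = 1: Horner steps 8 → 1, so m(1) = 1.
  α_3 = 2: Horner steps 8 → 9, so m(2) = 9.
  α_4 = 4: Horner steps 8 → 12, so m(4) = 12.
Codeword c = [10, 1, 9, 12] ∈ F_13^4.


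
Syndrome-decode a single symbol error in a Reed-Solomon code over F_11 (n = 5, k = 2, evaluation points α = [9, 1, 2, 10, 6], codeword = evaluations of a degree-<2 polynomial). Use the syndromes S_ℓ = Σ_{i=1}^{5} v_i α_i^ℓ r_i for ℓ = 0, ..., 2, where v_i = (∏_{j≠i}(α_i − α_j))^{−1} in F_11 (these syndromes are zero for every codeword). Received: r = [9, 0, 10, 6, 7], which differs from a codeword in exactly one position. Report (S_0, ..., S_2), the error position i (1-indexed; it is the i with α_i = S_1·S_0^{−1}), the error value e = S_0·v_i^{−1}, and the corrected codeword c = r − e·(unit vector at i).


S = (5, 10, 9), error at position 3, error magnitude e = 2, c = [9, 0, 8, 6, 7].

Step 1: column multipliers v_i = (∏_{j≠i}(α_i − α_j))^{−1} mod 11.
  i = 1 (α = 9): (9−1)(9−2)(9−10)(9−6) = 8·7·(−1)·3 = −168 ≡ 8, so v_1 = 8^{−1} = 7 (mod 11).
  i = 2 (α = 1): (1−9)(1−2)(1−10)(1−6) = (−8)·(−1)·(−9)·(−5) = 360 ≡ 8, so v_2 = 8^{−1} = 7 (mod 11).
  i = 3 (α = 2): (2−9)(2−1)(2−10)(2−6) = (−7)·1·(−8)·(−4) = −224 ≡ 7, so v_3 = 7^{−1} = 8 (mod 11).
  i = 4 (α = 10): (10−9)(10−1)(10−2)(10−6) = 1·9·8·4 = 288 ≡ 2, so v_4 = 2^{−1} = 6 (mod 11).
  i = 5 (α = 6): (6−9)(6−1)(6−2)(6−10) = (−3)·5·4·(−4) = 240 ≡ 9, so v_5 = 9^{−1} = 5 (mod 11).
  v = [7, 7, 8, 6, 5].
Step 2: syndromes of r = [9, 0, 10, 6, 7] (all sums mod 11).
  S_0 = Σ v_i r_i = 7·9 + 7·0 + 8·10 + 6·6 + 5·7 = 214 ≡ 5.
  S_1 = Σ v_i α_i r_i = 7·9·9 + 7·1·0 + 8·2·10 + 6·10·6 + 5·6·7 = 1297 ≡ 10.
  α_i^2 mod 11 = [4, 1, 4, 1, 3].
  S_2 = Σ v_i α_i^2 r_i = 7·4·9 + 7·1·0 + 8·4·10 + 6·1·6 + 5·3·7 = 713 ≡ 9.
  S = (5, 10, 9) ≠ 0, so r is not a codeword (an error is present).
Step 3: locate the error. For a single error e at position i, S_ℓ = v_i·e·α_i^ℓ, so α_err = S_1/S_0.
  S_0^{−1} = 5^{−1} = 9 (mod 11), so α_err = 10·9 = 90 ≡ 2 = α_3. Error position i = 3.
  Consistency check: S_2/S_1 = 9·10 = 90 ≡ 2 = α_err ✓ (single-error assumption holds).
Step 4: error magnitude e = S_0/v_3 = S_0·∏_{j≠3}(α_3 − α_j) = 5·7 = 35 ≡ 2 (mod 11).
Step 5: correct position 3: c_3 = r_3 − e = 10 − 2 ≡ 8 (mod 11). Hence c = [9, 0, 8, 6, 7].
  Check: interpolating c through the α_i gives m(x) = 3 + 8·x (degree < 2) with m(α_i) = c_i for every i, so c is indeed a codeword.


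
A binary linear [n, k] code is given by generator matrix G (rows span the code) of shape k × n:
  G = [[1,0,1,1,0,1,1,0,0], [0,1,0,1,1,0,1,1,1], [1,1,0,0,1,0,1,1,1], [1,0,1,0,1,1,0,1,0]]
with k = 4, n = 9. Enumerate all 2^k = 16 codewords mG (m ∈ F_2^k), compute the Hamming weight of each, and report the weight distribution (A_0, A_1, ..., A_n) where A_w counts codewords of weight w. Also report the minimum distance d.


Weight distribution: A_0 = 1, A_2 = 2, A_3 = 1, A_4 = 3, A_5 = 4, A_6 = 2, A_7 = 3. Minimum distance d = 2.

Enumerate all 2^4 = 16 messages m ∈ F_2^4.
For each, compute codeword c = mG in F_2^9, then tally its weight.
  m = 0000 → c = 000000000, weight = 0.
  m = 1000 → c = 101101100, weight = 5.
  m = 0100 → c = 010110111, weight = 6.
  m = 1100 → c = 111011011, weight = 7.
  m = 0010 → c = 110010111, weight = 6.
  m = 1010 → c = 011111011, weight = 7.
  m = 0110 → c = 100100000, weight = 2.
  m = 1110 → c = 001001100, weight = 3.
  m = 0001 → c = 101011010, weight = 5.
  m = 1001 → c = 000110110, weight = 4.
  m = 0101 → c = 111101101, weight = 7.
  m = 1101 → c = 010000001, weight = 2.
  m = 0011 → c = 011001101, weight = 5.
  m = 1011 → c = 110100001, weight = 4.
  m = 0111 → c = 001111010, weight = 5.
  m = 1111 → c = 100010110, weight = 4.
Tally weights:
  weight 0: 1 codewords.
  weight 2: 2 codewords.
  weight 3: 1 codewords.
  weight 4: 3 codewords.
  weight 5: 4 codewords.
  weight 6: 2 codewords.
  weight 7: 3 codewords.
Minimum distance d = smallest w > 0 with A_w > 0 = 2.
Sanity: Σ A_w = 16 = 2^4 = 16 ✓.


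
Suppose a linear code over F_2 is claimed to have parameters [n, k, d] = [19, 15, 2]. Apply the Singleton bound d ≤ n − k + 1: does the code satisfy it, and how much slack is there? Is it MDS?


Singleton RHS = n − k + 1 = 5, slack = 3, bound satisfied, not MDS.

Singleton bound: d ≤ n − k + 1.
Here n = 19, k = 15, so n − k + 1 = 5.
Given d = 2, check d ≤ 5: YES.
Slack = (n − k + 1) − d = 3.
The code is NOT MDS (slack = 3 > 0).
Description: the claimed parameters are [19, 15, 2]_2; such a code would be non-MDS.


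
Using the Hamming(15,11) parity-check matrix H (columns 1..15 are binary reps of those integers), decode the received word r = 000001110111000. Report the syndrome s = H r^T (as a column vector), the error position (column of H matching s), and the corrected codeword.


s = (0, 1, 0, 0)^T, error position = 4, corrected codeword c = 000101110111000

Compute s = H r^T mod 2 one row at a time:
  s_1 = 1 + 0 + 1 + 1 + 1 + 0 + 0 + 0 = 4 ≡ 0 (mod 2).
  s_2 = 0 + 0 + 1 + 1 + 1 + 0 + 0 + 0 = 3 ≡ 1 (mod 2).
  s_3 = 0 + 0 + 1 + 1 + 1 + 1 + 0 + 0 = 4 ≡ 0 (mod 2).
  s_4 = 0 + 0 + 0 + 1 + 0 + 1 + 0 + 0 = 2 ≡ 0 (mod 2).
s = (0, 1, 0, 0)^T — this equals column 4 of H (binary 0100), so error is at position 4.
Correct: flip bit 4 of r = 000001110111000 to get c = 000101110111000.


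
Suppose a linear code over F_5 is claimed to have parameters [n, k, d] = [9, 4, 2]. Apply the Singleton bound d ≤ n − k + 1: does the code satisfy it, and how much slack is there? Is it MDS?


Singleton RHS = n − k + 1 = 6, slack = 4, bound satisfied, not MDS.

Singleton bound: d ≤ n − k + 1.
Here n = 9, k = 4, so n − k + 1 = 6.
Given d = 2, check d ≤ 6: YES.
Slack = (n − k + 1) − d = 4.
The code is NOT MDS (slack = 4 > 0).
Description: the claimed parameters are [9, 4, 2]_5; such a code would be non-MDS.


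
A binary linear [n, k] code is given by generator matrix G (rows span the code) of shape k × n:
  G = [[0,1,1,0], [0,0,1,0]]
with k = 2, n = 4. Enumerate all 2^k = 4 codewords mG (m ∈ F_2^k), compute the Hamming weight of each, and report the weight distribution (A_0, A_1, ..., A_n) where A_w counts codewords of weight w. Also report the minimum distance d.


Weight distribution: A_0 = 1, A_1 = 2, A_2 = 1. Minimum distance d = 1.

Enumerate all 2^2 = 4 messages m ∈ F_2^2.
For each, compute codeword c = mG in F_2^4, then tally its weight.
  m = 00 → c = 0000, weight = 0.
  m = 10 → c = 0110, weight = 2.
  m = 01 → c = 0010, weight = 1.
  m = 11 → c = 0100, weight = 1.
Tally weights:
  weight 0: 1 codewords.
  weight 1: 2 codewords.
  weight 2: 1 codewords.
Minimum distance d = smallest w > 0 with A_w > 0 = 1.
Sanity: Σ A_w = 4 = 2^2 = 4 ✓.


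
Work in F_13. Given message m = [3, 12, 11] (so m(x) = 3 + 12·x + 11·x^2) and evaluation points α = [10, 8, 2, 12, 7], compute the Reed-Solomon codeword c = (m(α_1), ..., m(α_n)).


c = [1, 10, 6, 2, 2]

Message polynomial: m(x) = 3 + 12·x + 11·x^2 (mod 13).
For each evaluation point α_i, compute m(α_i) mod 13:
  α_1 = 10: Horner steps 11 → 5 → 1, so m(10) = 1.
  α_2 = 8: Horner steps 11 → 9 → 10, so m(8) = 10.
  α_3 = 2: Horner steps 11 → 8 → 6, so m(2) = 6.
  α_4 = 12: Horner steps 11 → 1 → 2, so m(12) = 2.
  α_5 = 7: Horner steps 11 → 11 → 2, so m(7) = 2.
Codeword c = [1, 10, 6, 2, 2] ∈ F_13^5.


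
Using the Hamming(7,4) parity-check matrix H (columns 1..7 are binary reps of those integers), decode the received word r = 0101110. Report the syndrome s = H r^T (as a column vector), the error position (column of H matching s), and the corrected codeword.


s = (1, 0, 1)^T, error position = 5, corrected codeword c = 0101010

Compute s = H r^T mod 2 one row at a time:
  s_1 = 1 + 1 + 1 + 0 = 3 ≡ 1 (mod 2).
  s_2 = 1 + 0 + 1 + 0 = 2 ≡ 0 (mod 2).
  s_3 = 0 + 0 + 1 + 0 = 1 ≡ 1 (mod 2).
s = (1, 0, 1)^T — this equals column 5 of H (binary 101), so error is at position 5.
Correct: flip bit 5 of r = 0101110 to get c = 0101010.


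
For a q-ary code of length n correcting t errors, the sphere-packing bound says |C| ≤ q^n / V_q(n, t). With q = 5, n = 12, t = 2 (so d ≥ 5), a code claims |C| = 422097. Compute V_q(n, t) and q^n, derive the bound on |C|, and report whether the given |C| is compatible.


V_q(n, t) = 1105, q^n = 244140625, Hamming bound = 220941, |C| = 422097 > bound (violated).

Step 1: Compute V_q(n, t) = Σ_{j=0}^2 C(n, j) (q−1)^j.
  j = 0: C(12,0)·(4)^0 = 1·1 = 1.
  j = 1: C(12,1)·(4)^1 = 12·4 = 48.
  j = 2: C(12,2)·(4)^2 = 66·16 = 1056.
  V_q(n, t) = 1 + 48 + 1056 = 1105.
Step 2: q^n = 5^12 = 244140625.
Step 3: Hamming bound ⌊q^n / V_q(n,t)⌋ = ⌊244140625/1105⌋ = 220941.
Step 4: Compare |C| = 422097 to 220941: violated.
The claimed |C| lies above the Hamming bound, so no 5-ary code of length 12 with d ≥ 5 can have 422097 codewords.


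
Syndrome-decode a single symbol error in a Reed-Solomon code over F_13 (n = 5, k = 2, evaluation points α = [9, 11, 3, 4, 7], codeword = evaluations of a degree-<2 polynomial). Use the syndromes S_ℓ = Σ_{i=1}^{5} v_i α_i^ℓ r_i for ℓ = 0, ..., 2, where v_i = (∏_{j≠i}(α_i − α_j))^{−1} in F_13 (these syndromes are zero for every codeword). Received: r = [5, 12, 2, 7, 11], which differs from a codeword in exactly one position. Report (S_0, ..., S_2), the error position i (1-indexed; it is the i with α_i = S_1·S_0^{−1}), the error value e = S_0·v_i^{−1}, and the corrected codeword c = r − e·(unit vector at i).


S = (7, 8, 11), error at position 3, error magnitude e = 5, c = [5, 12, 10, 7, 11].

Step 1: column multipliers v_i = (∏_{j≠i}(α_i − α_j))^{−1} mod 13.
  i = 1 (α = 9): (9−11)(9−3)(9−4)(9−7) = (−2)·6·5·2 = −120 ≡ 10, so v_1 = 10^{−1} = 4 (mod 13).
  i = 2 (α = 11): (11−9)(11−3)(11−4)(11−7) = 2·8·7·4 = 448 ≡ 6, so v_2 = 6^{−1} = 11 (mod 13).
  i = 3 (α = 3): (3−9)(3−11)(3−4)(3−7) = (−6)·(−8)·(−1)·(−4) = 192 ≡ 10, so v_3 = 10^{−1} = 4 (mod 13).
  i = 4 (α = 4): (4−9)(4−11)(4−3)(4−7) = (−5)·(−7)·1·(−3) = −105 ≡ 12, so v_4 = 12^{−1} = 12 (mod 13).
  i = 5 (α = 7): (7−9)(7−11)(7−3)(7−4) = (−2)·(−4)·4·3 = 96 ≡ 5, so v_5 = 5^{−1} = 8 (mod 13).
  v = [4, 11, 4, 12, 8].
Step 2: syndromes of r = [5, 12, 2, 7, 11] (all sums mod 13).
  S_0 = Σ v_i r_i = 4·5 + 11·12 + 4·2 + 12·7 + 8·11 = 332 ≡ 7.
  S_1 = Σ v_i α_i r_i = 4·9·5 + 11·11·12 + 4·3·2 + 12·4·7 + 8·7·11 = 2608 ≡ 8.
  α_i^2 mod 13 = [3, 4, 9, 3, 10].
  S_2 = Σ v_i α_i^2 r_i = 4·3·5 + 11·4·12 + 4·9·2 + 12·3·7 + 8·10·11 = 1792 ≡ 11.
  S = (7, 8, 11) ≠ 0, so r is not a codeword (an error is present).
Step 3: locate the error. For a single error e at position i, S_ℓ = v_i·e·α_i^ℓ, so α_err = S_1/S_0.
  S_0^{−1} = 7^{−1} = 2 (mod 13), so α_err = 8·2 = 16 ≡ 3 = α_3. Error position i = 3.
  Consistency check: S_2/S_1 = 11·5 = 55 ≡ 3 = α_err ✓ (single-error assumption holds).
Step 4: error magnitude e = S_0/v_3 = S_0·∏_{j≠3}(α_3 − α_j) = 7·10 = 70 ≡ 5 (mod 13).
Step 5: correct position 3: c_3 = r_3 − e = 2 − 5 ≡ 10 (mod 13). Hence c = [5, 12, 10, 7, 11].
  Check: interpolating c through the α_i gives m(x) = 6 + 10·x (degree < 2) with m(α_i) = c_i for every i, so c is indeed a codeword.


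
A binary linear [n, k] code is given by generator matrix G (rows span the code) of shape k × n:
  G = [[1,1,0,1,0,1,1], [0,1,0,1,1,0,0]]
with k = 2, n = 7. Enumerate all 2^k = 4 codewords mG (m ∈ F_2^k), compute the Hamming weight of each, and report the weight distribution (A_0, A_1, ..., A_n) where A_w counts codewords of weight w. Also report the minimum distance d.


Weight distribution: A_0 = 1, A_3 = 1, A_4 = 1, A_5 = 1. Minimum distance d = 3.

Enumerate all 2^2 = 4 messages m ∈ F_2^2.
For each, compute codeword c = mG in F_2^7, then tally its weight.
  m = 00 → c = 0000000, weight = 0.
  m = 10 → c = 1101011, weight = 5.
  m = 01 → c = 0101100, weight = 3.
  m = 11 → c = 1000111, weight = 4.
Tally weights:
  weight 0: 1 codewords.
  weight 3: 1 codewords.
  weight 4: 1 codewords.
  weight 5: 1 codewords.
Minimum distance d = smallest w > 0 with A_w > 0 = 3.
Sanity: Σ A_w = 4 = 2^2 = 4 ✓.


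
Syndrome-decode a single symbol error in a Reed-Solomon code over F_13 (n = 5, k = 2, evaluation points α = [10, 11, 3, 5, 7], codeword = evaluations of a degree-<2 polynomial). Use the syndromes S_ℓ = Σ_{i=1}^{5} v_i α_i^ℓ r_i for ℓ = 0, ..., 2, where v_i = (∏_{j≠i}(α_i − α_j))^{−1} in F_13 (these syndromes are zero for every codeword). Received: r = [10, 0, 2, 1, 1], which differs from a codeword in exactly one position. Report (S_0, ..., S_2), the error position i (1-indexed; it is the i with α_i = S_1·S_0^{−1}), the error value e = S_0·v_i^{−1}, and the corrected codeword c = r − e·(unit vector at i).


S = (11, 3, 2), error at position 4, error magnitude e = 6, c = [10, 0, 2, 8, 1].

Step 1: column multipliers v_i = (∏_{j≠i}(α_i − α_j))^{−1} mod 13.
  i = 1 (α = 10): (10−11)(10−3)(10−5)(10−7) = (−1)·7·5·3 = −105 ≡ 12, so v_1 = 12^{−1} = 12 (mod 13).
  i = 2 (α = 11): (11−10)(11−3)(11−5)(11−7) = 1·8·6·4 = 192 ≡ 10, so v_2 = 10^{−1} = 4 (mod 13).
  i = 3 (α = 3): (3−10)(3−11)(3−5)(3−7) = (−7)·(−8)·(−2)·(−4) = 448 ≡ 6, so v_3 = 6^{−1} = 11 (mod 13).
  i = 4 (α = 5): (5−10)(5−11)(5−3)(5−7) = (−5)·(−6)·2·(−2) = −120 ≡ 10, so v_4 = 10^{−1} = 4 (mod 13).
  i = 5 (α = 7): (7−10)(7−11)(7−3)(7−5) = (−3)·(−4)·4·2 = 96 ≡ 5, so v_5 = 5^{−1} = 8 (mod 13).
  v = [12, 4, 11, 4, 8].
Step 2: syndromes of r = [10, 0, 2, 1, 1] (all sums mod 13).
  S_0 = Σ v_i r_i = 12·10 + 4·0 + 11·2 + 4·1 + 8·1 = 154 ≡ 11.
  S_1 = Σ v_i α_i r_i = 12·10·10 + 4·11·0 + 11·3·2 + 4·5·1 + 8·7·1 = 1342 ≡ 3.
  α_i^2 mod 13 = [9, 4, 9, 12, 10].
  S_2 = Σ v_i α_i^2 r_i = 12·9·10 + 4·4·0 + 11·9·2 + 4·12·1 + 8·10·1 = 1406 ≡ 2.
  S = (11, 3, 2) ≠ 0, so r is not a codeword (an error is present).
Step 3: locate the error. For a single error e at position i, S_ℓ = v_i·e·α_i^ℓ, so α_err = S_1/S_0.
  S_0^{−1} = 11^{−1} = 6 (mod 13), so α_err = 3·6 = 18 ≡ 5 = α_4. Error position i = 4.
  Consistency check: S_2/S_1 = 2·9 = 18 ≡ 5 = α_err ✓ (single-error assumption holds).
Step 4: error magnitude e = S_0/v_4 = S_0·∏_{j≠4}(α_4 − α_j) = 11·10 = 110 ≡ 6 (mod 13).
Step 5: correct position 4: c_4 = r_4 − e = 1 − 6 ≡ 8 (mod 13). Hence c = [10, 0, 2, 8, 1].
  Check: interpolating c through the α_i gives m(x) = 6 + 3·x (degree < 2) with m(α_i) = c_i for every i, so c is indeed a codeword.


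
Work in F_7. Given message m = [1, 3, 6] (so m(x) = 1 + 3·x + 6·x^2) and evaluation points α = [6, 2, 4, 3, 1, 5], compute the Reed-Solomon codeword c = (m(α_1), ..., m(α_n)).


c = [4, 3, 4, 1, 3, 5]

Message polynomial: m(x) = 1 + 3·x + 6·x^2 (mod 7).
For each evaluation point α_i, compute m(α_i) mod 7:
  α_1 = 6: Horner steps 6 → 4 → 4, so m(6) = 4.
  α_2 = 2: Horner steps 6 → 1 → 3, so m(2) = 3.
  α_3 = 4: Horner steps 6 → 6 → 4, so m(4) = 4.
  α_4 = 3: Horner steps 6 → 0 → 1, so m(3) = 1.
  α_5 = 1: Horner steps 6 → 2 → 3, so m(1) = 3.
  α_6 = 5: Horner steps 6 → 5 → 5, so m(5) = 5.
Codeword c = [4, 3, 4, 1, 3, 5] ∈ F_7^6.


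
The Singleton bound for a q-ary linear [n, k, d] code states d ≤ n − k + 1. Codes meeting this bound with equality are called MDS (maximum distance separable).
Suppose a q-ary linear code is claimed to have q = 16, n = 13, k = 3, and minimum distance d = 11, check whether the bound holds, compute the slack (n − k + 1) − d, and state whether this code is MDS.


Singleton RHS = n − k + 1 = 11, slack = 0, bound satisfied, MDS.

Singleton bound: d ≤ n − k + 1.
Here n = 13, k = 3, so n − k + 1 = 11.
Given d = 11, check d ≤ 11: YES.
Slack = (n − k + 1) − d = 0.
The code is MDS (slack = 0).
Description: the claimed parameters are [13, 3, 11]_16; such a code would be MDS (meets Singleton bound).


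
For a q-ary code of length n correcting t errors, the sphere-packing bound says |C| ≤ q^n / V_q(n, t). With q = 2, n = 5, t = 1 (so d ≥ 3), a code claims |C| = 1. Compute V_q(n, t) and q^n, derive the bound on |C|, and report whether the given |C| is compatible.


V_q(n, t) = 6, q^n = 32, Hamming bound = 5, |C| = 1 ≤ bound (satisfied).

Step 1: Compute V_q(n, t) = Σ_{j=0}^1 C(n, j) (q−1)^j.
  j = 0: C(5,0)·(1)^0 = 1·1 = 1.
  j = 1: C(5,1)·(1)^1 = 5·1 = 5.
  V_q(n, t) = 1 + 5 = 6.
Step 2: q^n = 2^5 = 32.
Step 3: Hamming bound ⌊q^n / V_q(n,t)⌋ = ⌊32/6⌋ = 5.
Step 4: Compare |C| = 1 to 5: satisfied.
The claimed |C| lies below the Hamming bound.


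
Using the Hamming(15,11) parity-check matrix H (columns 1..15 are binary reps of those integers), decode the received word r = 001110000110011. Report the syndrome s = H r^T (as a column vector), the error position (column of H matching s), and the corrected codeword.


s = (0, 0, 1, 0)^T, error position = 2, corrected codeword c = 011110000110011

Compute s = H r^T mod 2 one row at a time:
  s_1 = 0 + 0 + 1 + 1 + 0 + 0 + 1 + 1 = 4 ≡ 0 (mod 2).
  s_2 = 1 + 1 + 0 + 0 + 0 + 0 + 1 + 1 = 4 ≡ 0 (mod 2).
  s_3 = 0 + 1 + 0 + 0 + 1 + 1 + 1 + 1 = 5 ≡ 1 (mod 2).
  s_4 = 0 + 1 + 1 + 0 + 0 + 1 + 0 + 1 = 4 ≡ 0 (mod 2).
s = (0, 0, 1, 0)^T — this equals column 2 of H (binary 0010), so error is at position 2.
Correct: flip bit 2 of r = 001110000110011 to get c = 011110000110011.


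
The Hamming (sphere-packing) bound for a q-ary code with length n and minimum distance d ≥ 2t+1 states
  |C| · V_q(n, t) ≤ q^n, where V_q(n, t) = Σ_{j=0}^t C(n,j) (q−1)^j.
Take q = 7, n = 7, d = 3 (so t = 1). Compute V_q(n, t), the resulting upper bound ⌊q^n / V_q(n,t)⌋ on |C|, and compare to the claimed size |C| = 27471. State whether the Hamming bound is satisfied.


V_q(n, t) = 43, q^n = 823543, Hamming bound = 19152, |C| = 27471 > bound (violated).

Step 1: Compute V_q(n, t) = Σ_{j=0}^1 C(n, j) (q−1)^j.
  j = 0: C(7,0)·(6)^0 = 1·1 = 1.
  j = 1: C(7,1)·(6)^1 = 7·6 = 42.
  V_q(n, t) = 1 + 42 = 43.
Step 2: q^n = 7^7 = 823543.
Step 3: Hamming bound ⌊q^n / V_q(n,t)⌋ = ⌊823543/43⌋ = 19152.
Step 4: Compare |C| = 27471 to 19152: violated.
The claimed |C| lies above the Hamming bound, so no 7-ary code of length 7 with d ≥ 3 can have 27471 codewords.


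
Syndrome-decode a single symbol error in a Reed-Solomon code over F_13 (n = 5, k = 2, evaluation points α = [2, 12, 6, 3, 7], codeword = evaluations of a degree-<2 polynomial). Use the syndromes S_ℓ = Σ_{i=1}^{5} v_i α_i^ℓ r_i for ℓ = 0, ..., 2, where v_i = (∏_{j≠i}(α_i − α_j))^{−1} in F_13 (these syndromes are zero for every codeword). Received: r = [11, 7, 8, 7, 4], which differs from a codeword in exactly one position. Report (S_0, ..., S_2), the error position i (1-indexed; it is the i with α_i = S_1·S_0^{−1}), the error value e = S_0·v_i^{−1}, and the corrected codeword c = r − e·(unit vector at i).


S = (4, 9, 4), error at position 2, error magnitude e = 10, c = [11, 10, 8, 7, 4].

Step 1: column multipliers v_i = (∏_{j≠i}(α_i − α_j))^{−1} mod 13.
  i = 1 (α = 2): (2−12)(2−6)(2−3)(2−7) = (−10)·(−4)·(−1)·(−5) = 200 ≡ 5, so v_1 = 5^{−1} = 8 (mod 13).
  i = 2 (α = 12): (12−2)(12−6)(12−3)(12−7) = 10·6·9·5 = 2700 ≡ 9, so v_2 = 9^{−1} = 3 (mod 13).
  i = 3 (α = 6): (6−2)(6−12)(6−3)(6−7) = 4·(−6)·3·(−1) = 72 ≡ 7, so v_3 = 7^{−1} = 2 (mod 13).
  i = 4 (α = 3): (3−2)(3−12)(3−6)(3−7) = 1·(−9)·(−3)·(−4) = −108 ≡ 9, so v_4 = 9^{−1} = 3 (mod 13).
  i = 5 (α = 7): (7−2)(7−12)(7−6)(7−3) = 5·(−5)·1·4 = −100 ≡ 4, so v_5 = 4^{−1} = 10 (mod 13).
  v = [8, 3, 2, 3, 10].
Step 2: syndromes of r = [11, 7, 8, 7, 4] (all sums mod 13).
  S_0 = Σ v_i r_i = 8·11 + 3·7 + 2·8 + 3·7 + 10·4 = 186 ≡ 4.
  S_1 = Σ v_i α_i r_i = 8·2·11 + 3·12·7 + 2·6·8 + 3·3·7 + 10·7·4 = 867 ≡ 9.
  α_i^2 mod 13 = [4, 1, 10, 9, 10].
  S_2 = Σ v_i α_i^2 r_i = 8·4·11 + 3·1·7 + 2·10·8 + 3·9·7 + 10·10·4 = 1122 ≡ 4.
  S = (4, 9, 4) ≠ 0, so r is not a codeword (an error is present).
Step 3: locate the error. For a single error e at position i, S_ℓ = v_i·e·α_i^ℓ, so α_err = S_1/S_0.
  S_0^{−1} = 4^{−1} = 10 (mod 13), so α_err = 9·10 = 90 ≡ 12 = α_2. Error position i = 2.
  Consistency check: S_2/S_1 = 4·3 = 12 ≡ 12 = α_err ✓ (single-error assumption holds).
Step 4: error magnitude e = S_0/v_2 = S_0·∏_{j≠2}(α_2 − α_j) = 4·9 = 36 ≡ 10 (mod 13).
Step 5: correct position 2: c_2 = r_2 − e = 7 − 10 ≡ 10 (mod 13). Hence c = [11, 10, 8, 7, 4].
  Check: interpolating c through the α_i gives m(x) = 6 + 9·x (degree < 2) with m(α_i) = c_i for every i, so c is indeed a codeword.
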